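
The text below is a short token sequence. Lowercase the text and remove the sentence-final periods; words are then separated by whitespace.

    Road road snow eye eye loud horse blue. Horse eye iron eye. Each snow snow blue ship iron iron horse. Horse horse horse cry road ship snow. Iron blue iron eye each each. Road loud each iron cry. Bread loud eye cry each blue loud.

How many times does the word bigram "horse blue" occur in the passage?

1

Scanning the 44 overlapping bigram windows for "horse blue":
  position 7–8: horse blue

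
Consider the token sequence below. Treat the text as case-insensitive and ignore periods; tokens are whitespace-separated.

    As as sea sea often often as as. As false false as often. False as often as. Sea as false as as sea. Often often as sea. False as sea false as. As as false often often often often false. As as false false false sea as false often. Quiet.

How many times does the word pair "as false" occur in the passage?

5

Scanning the 49 overlapping bigram windows for "as false":
  position 9–10: as false
  position 19–20: as false
  position 34–35: as false
  position 42–43: as false
  position 47–48: as false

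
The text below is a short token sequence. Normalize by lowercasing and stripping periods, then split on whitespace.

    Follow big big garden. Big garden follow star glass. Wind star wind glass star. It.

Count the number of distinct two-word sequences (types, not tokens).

13

15 tokens → 14 bigram windows in total.
Repeated bigrams (each contributes count−1 duplicates):
  big garden: 2
1 duplicate windows → 14 − 1 = 13 distinct.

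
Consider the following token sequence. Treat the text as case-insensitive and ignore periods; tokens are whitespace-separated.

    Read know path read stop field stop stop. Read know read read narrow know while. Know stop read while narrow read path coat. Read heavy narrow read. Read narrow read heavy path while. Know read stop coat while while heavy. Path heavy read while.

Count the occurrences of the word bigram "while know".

Scanning the 43 overlapping bigram windows for "while know":
  position 15–16: while know
  position 33–34: while know

2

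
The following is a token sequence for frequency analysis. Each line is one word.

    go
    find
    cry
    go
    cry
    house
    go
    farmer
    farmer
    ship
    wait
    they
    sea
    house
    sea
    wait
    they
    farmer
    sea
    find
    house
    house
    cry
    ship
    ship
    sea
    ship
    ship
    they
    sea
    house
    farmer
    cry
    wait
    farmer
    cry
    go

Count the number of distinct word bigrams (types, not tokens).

30

37 tokens → 36 bigram windows in total.
Repeated bigrams (each contributes count−1 duplicates):
  cry go: 2
  farmer cry: 2
  sea house: 2
  ship ship: 2
  they sea: 2
  wait they: 2
6 duplicate windows → 36 − 6 = 30 distinct.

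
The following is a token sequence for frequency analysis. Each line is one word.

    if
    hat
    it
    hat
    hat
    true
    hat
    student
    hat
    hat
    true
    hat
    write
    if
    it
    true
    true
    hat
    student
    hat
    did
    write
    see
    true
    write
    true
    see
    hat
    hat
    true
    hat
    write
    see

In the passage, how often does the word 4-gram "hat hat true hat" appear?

3

Scanning the 30 overlapping 4-gram windows for "hat hat true hat":
  position 4–7: hat hat true hat
  position 9–12: hat hat true hat
  position 28–31: hat hat true hat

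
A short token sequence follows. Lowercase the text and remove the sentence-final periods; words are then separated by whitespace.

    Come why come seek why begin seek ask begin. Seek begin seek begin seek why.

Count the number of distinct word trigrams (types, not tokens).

11

15 tokens → 13 trigram windows in total.
Repeated trigrams (each contributes count−1 duplicates):
  begin seek begin: 2
  seek begin seek: 2
2 duplicate windows → 13 − 2 = 11 distinct.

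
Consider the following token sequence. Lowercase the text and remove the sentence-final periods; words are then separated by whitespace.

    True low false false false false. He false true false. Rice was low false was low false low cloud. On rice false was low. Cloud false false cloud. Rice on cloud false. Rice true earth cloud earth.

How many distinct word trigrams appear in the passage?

32

37 tokens → 35 trigram windows in total.
Repeated trigrams (each contributes count−1 duplicates):
  false false false: 2
  false was low: 2
  was low false: 2
3 duplicate windows → 35 − 3 = 32 distinct.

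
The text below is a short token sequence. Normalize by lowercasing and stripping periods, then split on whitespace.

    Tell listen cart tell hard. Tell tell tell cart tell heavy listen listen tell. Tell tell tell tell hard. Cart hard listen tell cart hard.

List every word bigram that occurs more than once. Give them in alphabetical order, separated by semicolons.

Bigram counts meeting the condition (more than once):
  cart hard: 2
  cart tell: 2
  listen tell: 2
  tell cart: 2
  tell hard: 2
  tell tell: 6

cart hard; cart tell; listen tell; tell cart; tell hard; tell tell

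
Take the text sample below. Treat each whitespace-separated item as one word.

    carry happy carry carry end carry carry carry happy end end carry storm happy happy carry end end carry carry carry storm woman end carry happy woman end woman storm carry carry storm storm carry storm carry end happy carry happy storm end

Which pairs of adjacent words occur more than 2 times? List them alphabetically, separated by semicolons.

Bigram counts meeting the condition (more than 2 times):
  carry carry: 6
  carry end: 3
  carry happy: 4
  carry storm: 4
  end carry: 4
  happy carry: 3
  storm carry: 3

carry carry; carry end; carry happy; carry storm; end carry; happy carry; storm carry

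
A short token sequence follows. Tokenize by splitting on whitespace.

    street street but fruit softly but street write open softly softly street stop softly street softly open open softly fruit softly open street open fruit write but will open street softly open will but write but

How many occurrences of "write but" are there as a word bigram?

Scanning the 35 overlapping bigram windows for "write but":
  position 26–27: write but
  position 35–36: write but

2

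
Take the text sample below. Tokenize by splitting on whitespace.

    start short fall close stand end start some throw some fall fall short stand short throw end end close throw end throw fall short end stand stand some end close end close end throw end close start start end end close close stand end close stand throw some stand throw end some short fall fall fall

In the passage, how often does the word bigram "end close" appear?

Scanning the 55 overlapping bigram windows for "end close":
  position 18–19: end close
  position 29–30: end close
  position 31–32: end close
  position 35–36: end close
  position 40–41: end close
  position 44–45: end close

6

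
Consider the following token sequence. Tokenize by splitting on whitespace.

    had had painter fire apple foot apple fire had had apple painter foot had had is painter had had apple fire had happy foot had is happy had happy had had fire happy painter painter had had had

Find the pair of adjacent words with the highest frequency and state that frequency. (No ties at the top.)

Bigram frequencies (highest first):
  had had: 7
  apple fire: 2
  fire had: 2
  had apple: 2
  foot had: 2
  had is: 2
  … (17 more, each ≤ 2)

"had had", 7 times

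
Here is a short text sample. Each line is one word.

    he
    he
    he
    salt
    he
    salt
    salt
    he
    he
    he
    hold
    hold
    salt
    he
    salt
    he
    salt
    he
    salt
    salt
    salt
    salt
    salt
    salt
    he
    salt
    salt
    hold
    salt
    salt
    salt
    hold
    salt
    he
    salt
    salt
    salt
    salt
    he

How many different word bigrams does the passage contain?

8

39 tokens → 38 bigram windows in total.
Repeated bigrams (each contributes count−1 duplicates):
  salt salt: 12
  salt he: 8
  he salt: 7
  he he: 4
  hold salt: 3
  salt hold: 2
30 duplicate windows → 38 − 30 = 8 distinct.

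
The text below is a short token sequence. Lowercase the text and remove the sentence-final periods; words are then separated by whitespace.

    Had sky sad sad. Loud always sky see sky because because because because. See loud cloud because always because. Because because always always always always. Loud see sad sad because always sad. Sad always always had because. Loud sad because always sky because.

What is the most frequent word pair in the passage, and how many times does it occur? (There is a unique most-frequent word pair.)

Bigram frequencies (highest first):
  because because: 5
  because always: 4
  always always: 4
  sad sad: 3
  always sky: 2
  sky because: 2
  … (21 more, each ≤ 2)

"because because", 5 times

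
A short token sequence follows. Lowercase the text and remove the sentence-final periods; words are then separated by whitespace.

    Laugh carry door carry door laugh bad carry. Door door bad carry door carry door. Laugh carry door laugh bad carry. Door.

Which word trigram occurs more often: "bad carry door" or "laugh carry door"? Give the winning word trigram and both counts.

"bad carry door": 3 occurrences
"laugh carry door": 2 occurrences

"bad carry door" (3 vs 2)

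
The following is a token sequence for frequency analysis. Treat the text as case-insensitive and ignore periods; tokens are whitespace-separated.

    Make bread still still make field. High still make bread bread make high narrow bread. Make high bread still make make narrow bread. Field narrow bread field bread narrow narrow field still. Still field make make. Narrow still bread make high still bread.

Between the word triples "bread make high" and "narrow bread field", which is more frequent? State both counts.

"bread make high" (3 vs 2)

"bread make high": 3 occurrences
"narrow bread field": 2 occurrences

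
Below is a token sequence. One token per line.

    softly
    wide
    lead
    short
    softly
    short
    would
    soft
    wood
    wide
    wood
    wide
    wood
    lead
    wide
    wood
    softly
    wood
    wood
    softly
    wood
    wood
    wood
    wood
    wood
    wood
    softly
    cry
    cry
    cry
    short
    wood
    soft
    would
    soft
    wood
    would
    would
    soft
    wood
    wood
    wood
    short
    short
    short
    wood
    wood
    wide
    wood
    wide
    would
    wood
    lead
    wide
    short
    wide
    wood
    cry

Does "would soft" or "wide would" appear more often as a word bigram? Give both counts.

"would soft": 3 occurrences
"wide would": 1 occurrence

"would soft" (3 vs 1)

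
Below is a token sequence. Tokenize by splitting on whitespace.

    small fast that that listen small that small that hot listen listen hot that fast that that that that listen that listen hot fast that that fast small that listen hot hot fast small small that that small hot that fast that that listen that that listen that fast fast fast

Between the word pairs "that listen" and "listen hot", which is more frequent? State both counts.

"that listen": 6 occurrences
"listen hot": 3 occurrences

"that listen" (6 vs 3)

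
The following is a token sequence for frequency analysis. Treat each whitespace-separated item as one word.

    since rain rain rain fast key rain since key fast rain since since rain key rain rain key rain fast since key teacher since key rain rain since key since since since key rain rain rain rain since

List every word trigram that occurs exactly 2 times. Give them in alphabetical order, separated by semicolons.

rain key rain; rain rain since; rain since key; since key rain

Trigram counts meeting the condition (exactly 2 times):
  rain key rain: 2
  rain rain since: 2
  rain since key: 2
  since key rain: 2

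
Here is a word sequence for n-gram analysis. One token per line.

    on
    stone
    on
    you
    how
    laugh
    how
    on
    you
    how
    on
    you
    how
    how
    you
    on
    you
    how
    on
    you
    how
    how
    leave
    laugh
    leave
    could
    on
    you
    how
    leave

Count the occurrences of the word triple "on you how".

Scanning the 28 overlapping trigram windows for "on you how":
  position 3–5: on you how
  position 8–10: on you how
  position 11–13: on you how
  position 16–18: on you how
  position 19–21: on you how
  position 27–29: on you how

6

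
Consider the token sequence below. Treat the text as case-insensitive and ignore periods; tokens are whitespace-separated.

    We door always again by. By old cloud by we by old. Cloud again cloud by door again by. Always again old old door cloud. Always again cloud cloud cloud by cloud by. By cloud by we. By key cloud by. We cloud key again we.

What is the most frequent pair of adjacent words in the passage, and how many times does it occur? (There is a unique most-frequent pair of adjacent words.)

"cloud by", 6 times

Bigram frequencies (highest first):
  cloud by: 6
  always again: 3
  by we: 3
  again by: 2
  by by: 2
  by old: 2
  … (22 more, each ≤ 2)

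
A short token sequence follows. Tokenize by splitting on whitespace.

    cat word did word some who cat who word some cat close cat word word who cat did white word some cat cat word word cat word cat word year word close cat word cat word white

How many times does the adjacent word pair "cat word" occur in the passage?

7

Scanning the 36 overlapping bigram windows for "cat word":
  position 1–2: cat word
  position 13–14: cat word
  position 23–24: cat word
  position 26–27: cat word
  position 28–29: cat word
  position 33–34: cat word
  position 35–36: cat word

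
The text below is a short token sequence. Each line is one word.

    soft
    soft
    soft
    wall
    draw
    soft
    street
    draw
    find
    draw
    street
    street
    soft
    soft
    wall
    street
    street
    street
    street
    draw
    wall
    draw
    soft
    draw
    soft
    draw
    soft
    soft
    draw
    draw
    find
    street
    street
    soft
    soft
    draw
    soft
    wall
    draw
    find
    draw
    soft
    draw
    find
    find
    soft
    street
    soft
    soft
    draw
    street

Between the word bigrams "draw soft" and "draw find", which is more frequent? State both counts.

"draw soft": 6 occurrences
"draw find": 4 occurrences

"draw soft" (6 vs 4)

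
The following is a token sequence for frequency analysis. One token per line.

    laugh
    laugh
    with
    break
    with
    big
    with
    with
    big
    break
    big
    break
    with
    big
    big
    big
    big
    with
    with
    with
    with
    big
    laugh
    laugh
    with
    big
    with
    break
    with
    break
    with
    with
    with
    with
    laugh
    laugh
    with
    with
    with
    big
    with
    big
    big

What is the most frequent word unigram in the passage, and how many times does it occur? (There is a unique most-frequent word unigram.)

Unigram frequencies (highest first):
  with: 20
  big: 12
  laugh: 6
  break: 5

"with", 20 times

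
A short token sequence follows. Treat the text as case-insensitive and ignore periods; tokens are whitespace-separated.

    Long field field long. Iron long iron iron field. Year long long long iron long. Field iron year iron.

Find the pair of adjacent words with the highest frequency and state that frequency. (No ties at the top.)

Bigram frequencies (highest first):
  long iron: 3
  long field: 2
  iron long: 2
  long long: 2
  field field: 1
  field long: 1
  … (7 more, each ≤ 1)

"long iron", 3 times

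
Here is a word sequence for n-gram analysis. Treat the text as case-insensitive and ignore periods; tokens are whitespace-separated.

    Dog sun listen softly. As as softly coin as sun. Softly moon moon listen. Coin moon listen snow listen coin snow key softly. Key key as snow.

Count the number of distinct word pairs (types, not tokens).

27 tokens → 26 bigram windows in total.
Repeated bigrams (each contributes count−1 duplicates):
  listen coin: 2
  moon listen: 2
2 duplicate windows → 26 − 2 = 24 distinct.

24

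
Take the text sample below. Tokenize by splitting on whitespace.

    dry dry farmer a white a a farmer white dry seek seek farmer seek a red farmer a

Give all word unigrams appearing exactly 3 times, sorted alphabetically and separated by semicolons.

Unigram counts meeting the condition (exactly 3 times):
  dry: 3
  seek: 3

dry; seek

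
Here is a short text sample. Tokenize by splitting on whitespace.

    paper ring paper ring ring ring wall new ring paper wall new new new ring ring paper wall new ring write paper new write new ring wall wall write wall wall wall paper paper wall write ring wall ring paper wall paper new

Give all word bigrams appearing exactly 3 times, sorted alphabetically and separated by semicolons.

Bigram counts meeting the condition (exactly 3 times):
  ring ring: 3
  ring wall: 3
  wall new: 3
  wall wall: 3

ring ring; ring wall; wall new; wall wall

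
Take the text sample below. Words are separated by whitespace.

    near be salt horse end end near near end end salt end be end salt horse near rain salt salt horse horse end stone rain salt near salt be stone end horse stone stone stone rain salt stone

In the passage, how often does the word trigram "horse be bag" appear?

Scanning the 36 overlapping trigram windows for "horse be bag":
  (none found)

0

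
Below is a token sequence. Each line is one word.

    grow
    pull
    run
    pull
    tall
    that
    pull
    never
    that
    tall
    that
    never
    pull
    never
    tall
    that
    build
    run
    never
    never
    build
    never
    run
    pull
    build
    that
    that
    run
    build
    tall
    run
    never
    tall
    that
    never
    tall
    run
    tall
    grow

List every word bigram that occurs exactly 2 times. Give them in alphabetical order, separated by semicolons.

pull never; run never; run pull; tall run; that never

Bigram counts meeting the condition (exactly 2 times):
  pull never: 2
  run never: 2
  run pull: 2
  tall run: 2
  that never: 2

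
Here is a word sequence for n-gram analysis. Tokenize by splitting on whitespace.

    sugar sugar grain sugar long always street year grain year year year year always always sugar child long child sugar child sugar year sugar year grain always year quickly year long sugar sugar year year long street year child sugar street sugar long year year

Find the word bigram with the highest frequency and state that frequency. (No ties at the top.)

Bigram frequencies (highest first):
  year year: 5
  child sugar: 3
  sugar year: 3
  sugar sugar: 2
  sugar long: 2
  street year: 2
  … (24 more, each ≤ 2)

"year year", 5 times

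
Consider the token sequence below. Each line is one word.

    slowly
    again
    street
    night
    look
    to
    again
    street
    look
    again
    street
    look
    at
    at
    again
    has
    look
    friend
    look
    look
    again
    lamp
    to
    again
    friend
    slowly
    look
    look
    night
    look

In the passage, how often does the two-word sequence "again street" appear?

3

Scanning the 29 overlapping bigram windows for "again street":
  position 2–3: again street
  position 7–8: again street
  position 10–11: again street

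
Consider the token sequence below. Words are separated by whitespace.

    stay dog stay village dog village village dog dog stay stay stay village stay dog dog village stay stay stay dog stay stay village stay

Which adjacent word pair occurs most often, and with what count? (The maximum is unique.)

"stay stay", 5 times

Bigram frequencies (highest first):
  stay stay: 5
  stay dog: 3
  dog stay: 3
  stay village: 3
  village stay: 3
  village dog: 2
  … (3 more, each ≤ 2)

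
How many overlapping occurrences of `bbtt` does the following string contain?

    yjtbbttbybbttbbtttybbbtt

4

Sliding a length-4 window over the 24 characters (21 positions):
  position 4–7: bbtt
  position 10–13: bbtt
  position 14–17: bbtt
  position 21–24: bbtt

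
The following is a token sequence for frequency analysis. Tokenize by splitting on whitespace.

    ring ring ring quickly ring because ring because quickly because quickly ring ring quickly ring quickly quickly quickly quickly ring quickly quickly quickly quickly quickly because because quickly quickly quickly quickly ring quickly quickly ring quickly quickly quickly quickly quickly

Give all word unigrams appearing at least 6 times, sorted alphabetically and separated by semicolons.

Unigram counts meeting the condition (at least 6 times):
  quickly: 24
  ring: 11

quickly; ring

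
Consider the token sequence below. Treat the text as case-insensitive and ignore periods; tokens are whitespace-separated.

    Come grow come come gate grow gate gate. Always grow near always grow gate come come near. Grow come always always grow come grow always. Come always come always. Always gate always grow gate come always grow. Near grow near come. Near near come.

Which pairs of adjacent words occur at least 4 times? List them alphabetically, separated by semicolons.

Bigram counts meeting the condition (at least 4 times):
  always grow: 5
  come always: 4

always grow; come always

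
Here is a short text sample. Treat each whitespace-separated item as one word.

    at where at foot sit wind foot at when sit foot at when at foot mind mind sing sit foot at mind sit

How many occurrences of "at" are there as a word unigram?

6

Scanning the 23 tokens for "at":
  position 1: at
  position 3: at
  position 8: at
  position 12: at
  position 14: at
  position 21: at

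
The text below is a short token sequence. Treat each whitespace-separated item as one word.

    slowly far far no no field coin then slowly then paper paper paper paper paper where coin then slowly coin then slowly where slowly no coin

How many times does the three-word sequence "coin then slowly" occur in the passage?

Scanning the 24 overlapping trigram windows for "coin then slowly":
  position 7–9: coin then slowly
  position 17–19: coin then slowly
  position 20–22: coin then slowly

3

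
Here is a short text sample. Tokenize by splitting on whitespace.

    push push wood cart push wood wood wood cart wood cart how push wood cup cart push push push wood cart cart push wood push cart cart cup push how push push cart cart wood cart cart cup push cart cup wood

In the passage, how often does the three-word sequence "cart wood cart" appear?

Scanning the 40 overlapping trigram windows for "cart wood cart":
  position 9–11: cart wood cart
  position 34–36: cart wood cart

2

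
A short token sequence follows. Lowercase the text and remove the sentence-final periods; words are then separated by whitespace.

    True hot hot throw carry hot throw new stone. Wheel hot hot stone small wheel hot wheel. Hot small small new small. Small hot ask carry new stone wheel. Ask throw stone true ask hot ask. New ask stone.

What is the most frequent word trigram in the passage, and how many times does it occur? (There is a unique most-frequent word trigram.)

Trigram frequencies (highest first):
  new stone wheel: 2
  true hot hot: 1
  hot hot throw: 1
  hot throw carry: 1
  throw carry hot: 1
  carry hot throw: 1
  … (30 more, each ≤ 1)

"new stone wheel", 2 times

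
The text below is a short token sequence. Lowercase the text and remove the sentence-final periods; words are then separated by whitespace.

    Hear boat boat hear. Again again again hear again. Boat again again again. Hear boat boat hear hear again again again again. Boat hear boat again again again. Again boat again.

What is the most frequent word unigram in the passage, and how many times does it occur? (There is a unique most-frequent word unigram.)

"again", 16 times

Unigram frequencies (highest first):
  again: 16
  boat: 8
  hear: 7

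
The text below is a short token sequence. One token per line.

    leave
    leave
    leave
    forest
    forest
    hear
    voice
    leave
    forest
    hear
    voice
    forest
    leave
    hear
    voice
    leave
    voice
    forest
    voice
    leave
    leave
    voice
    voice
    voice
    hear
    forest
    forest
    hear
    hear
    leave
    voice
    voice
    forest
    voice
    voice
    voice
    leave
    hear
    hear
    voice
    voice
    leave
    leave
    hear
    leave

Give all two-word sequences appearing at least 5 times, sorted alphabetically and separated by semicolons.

Bigram counts meeting the condition (at least 5 times):
  voice leave: 5
  voice voice: 6

voice leave; voice voice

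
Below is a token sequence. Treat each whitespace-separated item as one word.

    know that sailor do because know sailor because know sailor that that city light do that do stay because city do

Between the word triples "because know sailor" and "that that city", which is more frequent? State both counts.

"because know sailor": 2 occurrences
"that that city": 1 occurrence

"because know sailor" (2 vs 1)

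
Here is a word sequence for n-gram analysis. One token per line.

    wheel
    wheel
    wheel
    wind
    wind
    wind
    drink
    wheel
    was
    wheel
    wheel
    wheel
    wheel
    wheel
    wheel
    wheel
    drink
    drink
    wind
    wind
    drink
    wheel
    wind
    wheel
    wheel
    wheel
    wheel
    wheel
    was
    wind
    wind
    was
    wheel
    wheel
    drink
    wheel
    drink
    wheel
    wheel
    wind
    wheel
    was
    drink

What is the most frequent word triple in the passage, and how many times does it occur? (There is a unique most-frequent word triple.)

Trigram frequencies (highest first):
  wheel wheel wheel: 9
  wheel wheel wind: 2
  wind wind drink: 2
  wind drink wheel: 2
  was wheel wheel: 2
  wheel wheel drink: 2
  … (20 more, each ≤ 2)

"wheel wheel wheel", 9 times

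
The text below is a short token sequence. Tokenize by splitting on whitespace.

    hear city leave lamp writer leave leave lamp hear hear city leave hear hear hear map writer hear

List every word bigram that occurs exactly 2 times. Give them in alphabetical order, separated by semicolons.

Bigram counts meeting the condition (exactly 2 times):
  city leave: 2
  hear city: 2
  leave lamp: 2

city leave; hear city; leave lamp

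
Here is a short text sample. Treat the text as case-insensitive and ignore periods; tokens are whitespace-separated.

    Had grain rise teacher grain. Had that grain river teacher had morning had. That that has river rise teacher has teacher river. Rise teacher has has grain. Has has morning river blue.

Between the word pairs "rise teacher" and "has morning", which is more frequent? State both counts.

"rise teacher" (3 vs 1)

"rise teacher": 3 occurrences
"has morning": 1 occurrence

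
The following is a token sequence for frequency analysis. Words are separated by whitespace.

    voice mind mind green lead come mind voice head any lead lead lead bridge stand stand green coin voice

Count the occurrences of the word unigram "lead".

4

Scanning the 19 tokens for "lead":
  position 5: lead
  position 11: lead
  position 12: lead
  position 13: lead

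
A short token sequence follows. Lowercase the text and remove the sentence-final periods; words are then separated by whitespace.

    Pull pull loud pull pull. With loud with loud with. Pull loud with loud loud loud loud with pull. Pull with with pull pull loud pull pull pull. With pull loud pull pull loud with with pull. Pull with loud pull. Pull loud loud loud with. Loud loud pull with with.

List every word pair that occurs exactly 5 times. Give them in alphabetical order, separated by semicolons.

Bigram counts meeting the condition (exactly 5 times):
  loud pull: 5
  pull with: 5
  with loud: 5
  with pull: 5

loud pull; pull with; with loud; with pull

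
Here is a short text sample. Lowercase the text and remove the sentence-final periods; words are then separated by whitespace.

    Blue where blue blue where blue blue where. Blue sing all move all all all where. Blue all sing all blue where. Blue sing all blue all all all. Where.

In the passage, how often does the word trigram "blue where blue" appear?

Scanning the 28 overlapping trigram windows for "blue where blue":
  position 1–3: blue where blue
  position 4–6: blue where blue
  position 7–9: blue where blue
  position 21–23: blue where blue

4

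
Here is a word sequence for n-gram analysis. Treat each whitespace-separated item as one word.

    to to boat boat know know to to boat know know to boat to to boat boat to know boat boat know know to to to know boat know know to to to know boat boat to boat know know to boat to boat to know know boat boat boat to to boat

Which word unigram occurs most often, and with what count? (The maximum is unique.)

Unigram frequencies (highest first):
  to: 20
  boat: 18
  know: 15

"to", 20 times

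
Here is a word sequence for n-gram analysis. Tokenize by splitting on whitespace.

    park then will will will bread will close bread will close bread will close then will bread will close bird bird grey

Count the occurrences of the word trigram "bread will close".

Scanning the 20 overlapping trigram windows for "bread will close":
  position 6–8: bread will close
  position 9–11: bread will close
  position 12–14: bread will close
  position 17–19: bread will close

4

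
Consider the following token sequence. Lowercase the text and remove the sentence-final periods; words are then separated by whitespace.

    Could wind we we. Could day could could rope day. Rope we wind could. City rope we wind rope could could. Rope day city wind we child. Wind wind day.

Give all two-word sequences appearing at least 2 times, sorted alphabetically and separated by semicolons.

Bigram counts meeting the condition (at least 2 times):
  could could: 2
  could rope: 2
  rope day: 2
  rope we: 2
  we wind: 2
  wind we: 2

could could; could rope; rope day; rope we; we wind; wind we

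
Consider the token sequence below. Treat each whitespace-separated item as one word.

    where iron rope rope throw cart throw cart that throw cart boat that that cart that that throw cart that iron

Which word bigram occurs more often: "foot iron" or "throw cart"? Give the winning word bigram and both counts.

"throw cart" (4 vs 0)

"foot iron": 0 occurrences
"throw cart": 4 occurrences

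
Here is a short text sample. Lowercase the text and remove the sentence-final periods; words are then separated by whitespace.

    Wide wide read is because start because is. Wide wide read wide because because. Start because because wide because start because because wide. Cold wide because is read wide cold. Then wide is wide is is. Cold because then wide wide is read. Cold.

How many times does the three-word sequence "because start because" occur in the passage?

Scanning the 42 overlapping trigram windows for "because start because":
  position 5–7: because start because
  position 14–16: because start because
  position 19–21: because start because

3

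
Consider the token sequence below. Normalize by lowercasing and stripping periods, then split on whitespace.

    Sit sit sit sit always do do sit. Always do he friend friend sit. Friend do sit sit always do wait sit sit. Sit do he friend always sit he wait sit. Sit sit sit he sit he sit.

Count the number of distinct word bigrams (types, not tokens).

39 tokens → 38 bigram windows in total.
Repeated bigrams (each contributes count−1 duplicates):
  sit sit: 9
  always do: 3
  sit always: 3
  sit he: 3
  do he: 2
  do sit: 2
  he friend: 2
  he sit: 2
  … (1 more repeated)
19 duplicate windows → 38 − 19 = 19 distinct.

19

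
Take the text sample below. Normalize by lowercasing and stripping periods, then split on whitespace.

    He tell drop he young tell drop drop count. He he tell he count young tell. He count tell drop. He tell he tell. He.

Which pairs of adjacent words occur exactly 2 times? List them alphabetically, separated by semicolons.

drop he; he count; young tell

Bigram counts meeting the condition (exactly 2 times):
  drop he: 2
  he count: 2
  young tell: 2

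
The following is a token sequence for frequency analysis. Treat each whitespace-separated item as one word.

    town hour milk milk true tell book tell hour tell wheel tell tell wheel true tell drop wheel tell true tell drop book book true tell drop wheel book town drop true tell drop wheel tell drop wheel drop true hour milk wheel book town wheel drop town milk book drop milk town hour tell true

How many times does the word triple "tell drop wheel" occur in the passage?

4

Scanning the 54 overlapping trigram windows for "tell drop wheel":
  position 16–18: tell drop wheel
  position 26–28: tell drop wheel
  position 33–35: tell drop wheel
  position 36–38: tell drop wheel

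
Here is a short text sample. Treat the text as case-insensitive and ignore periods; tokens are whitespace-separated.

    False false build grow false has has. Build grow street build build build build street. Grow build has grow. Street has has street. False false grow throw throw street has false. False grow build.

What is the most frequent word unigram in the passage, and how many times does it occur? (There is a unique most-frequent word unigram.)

Unigram frequencies (highest first):
  build: 8
  false: 7
  grow: 6
  has: 6
  street: 5
  throw: 2

"build", 8 times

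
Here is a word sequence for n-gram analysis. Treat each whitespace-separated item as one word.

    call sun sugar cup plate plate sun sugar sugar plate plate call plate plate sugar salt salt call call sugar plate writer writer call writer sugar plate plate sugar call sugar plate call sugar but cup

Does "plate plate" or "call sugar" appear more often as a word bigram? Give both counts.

"plate plate" (4 vs 3)

"plate plate": 4 occurrences
"call sugar": 3 occurrences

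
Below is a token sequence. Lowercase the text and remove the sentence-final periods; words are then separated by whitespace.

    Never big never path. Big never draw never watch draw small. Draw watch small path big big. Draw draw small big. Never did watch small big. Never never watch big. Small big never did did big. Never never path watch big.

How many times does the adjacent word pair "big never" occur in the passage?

6

Scanning the 40 overlapping bigram windows for "big never":
  position 2–3: big never
  position 5–6: big never
  position 21–22: big never
  position 26–27: big never
  position 32–33: big never
  position 36–37: big never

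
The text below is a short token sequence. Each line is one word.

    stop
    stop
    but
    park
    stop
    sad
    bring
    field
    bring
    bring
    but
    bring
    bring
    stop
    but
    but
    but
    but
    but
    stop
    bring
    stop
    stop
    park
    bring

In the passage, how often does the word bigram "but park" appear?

Scanning the 24 overlapping bigram windows for "but park":
  position 3–4: but park

1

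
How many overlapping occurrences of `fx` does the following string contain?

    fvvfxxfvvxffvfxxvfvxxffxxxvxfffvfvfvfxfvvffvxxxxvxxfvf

Sliding a length-2 window over the 54 characters (53 positions):
  position 4–5: fx
  position 14–15: fx
  position 23–24: fx
  position 37–38: fx

4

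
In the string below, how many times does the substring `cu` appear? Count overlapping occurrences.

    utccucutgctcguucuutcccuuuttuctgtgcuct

Sliding a length-2 window over the 37 characters (36 positions):
  position 4–5: cu
  position 6–7: cu
  position 16–17: cu
  position 22–23: cu
  position 34–35: cu

5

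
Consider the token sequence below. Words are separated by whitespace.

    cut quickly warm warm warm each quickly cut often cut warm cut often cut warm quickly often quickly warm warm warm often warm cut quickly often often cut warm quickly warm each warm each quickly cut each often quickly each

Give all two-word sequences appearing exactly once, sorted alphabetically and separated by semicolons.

cut each; each often; each warm; often often; often warm; quickly each; warm often

Bigram counts meeting the condition (exactly once):
  cut each: 1
  each often: 1
  each warm: 1
  often often: 1
  often warm: 1
  quickly each: 1
  warm often: 1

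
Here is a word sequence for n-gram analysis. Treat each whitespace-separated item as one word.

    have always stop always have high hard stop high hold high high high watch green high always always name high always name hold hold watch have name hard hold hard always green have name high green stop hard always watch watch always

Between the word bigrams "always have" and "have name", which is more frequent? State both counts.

"have name" (2 vs 1)

"always have": 1 occurrence
"have name": 2 occurrences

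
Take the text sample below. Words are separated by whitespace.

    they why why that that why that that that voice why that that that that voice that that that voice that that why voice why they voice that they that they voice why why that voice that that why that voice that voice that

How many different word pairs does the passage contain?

44 tokens → 43 bigram windows in total.
Repeated bigrams (each contributes count−1 duplicates):
  that that: 10
  that voice: 6
  voice that: 6
  why that: 5
  that why: 3
  voice why: 3
  that they: 2
  they voice: 2
  … (1 more repeated)
30 duplicate windows → 43 − 30 = 13 distinct.

13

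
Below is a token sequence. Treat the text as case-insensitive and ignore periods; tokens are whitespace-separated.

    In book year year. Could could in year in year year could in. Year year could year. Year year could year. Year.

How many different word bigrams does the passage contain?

22 tokens → 21 bigram windows in total.
Repeated bigrams (each contributes count−1 duplicates):
  year year: 6
  year could: 4
  in year: 3
  could in: 2
  could year: 2
12 duplicate windows → 21 − 12 = 9 distinct.

9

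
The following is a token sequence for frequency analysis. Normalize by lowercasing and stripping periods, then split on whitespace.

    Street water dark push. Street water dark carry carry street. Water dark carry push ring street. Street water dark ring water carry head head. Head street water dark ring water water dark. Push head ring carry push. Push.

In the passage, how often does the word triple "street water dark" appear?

Scanning the 36 overlapping trigram windows for "street water dark":
  position 1–3: street water dark
  position 5–7: street water dark
  position 10–12: street water dark
  position 17–19: street water dark
  position 26–28: street water dark

5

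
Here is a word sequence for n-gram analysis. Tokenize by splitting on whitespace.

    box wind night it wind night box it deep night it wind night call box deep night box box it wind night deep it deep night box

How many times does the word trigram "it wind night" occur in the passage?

Scanning the 25 overlapping trigram windows for "it wind night":
  position 4–6: it wind night
  position 11–13: it wind night
  position 20–22: it wind night

3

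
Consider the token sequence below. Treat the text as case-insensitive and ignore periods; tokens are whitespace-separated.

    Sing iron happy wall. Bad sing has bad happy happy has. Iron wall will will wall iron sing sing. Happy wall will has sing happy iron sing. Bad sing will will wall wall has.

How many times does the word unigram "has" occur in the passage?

Scanning the 34 tokens for "has":
  position 7: has
  position 11: has
  position 23: has
  position 34: has

4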